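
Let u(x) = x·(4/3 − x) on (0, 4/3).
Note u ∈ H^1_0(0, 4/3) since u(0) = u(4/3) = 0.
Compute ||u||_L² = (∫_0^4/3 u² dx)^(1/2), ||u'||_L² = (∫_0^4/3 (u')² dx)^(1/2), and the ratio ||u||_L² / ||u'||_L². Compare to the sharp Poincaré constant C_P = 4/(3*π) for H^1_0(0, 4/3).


||u||_L² / ||u'||_L² = 2*sqrt(10)/15 < C_P = 4/(3*π).

u(x) = x·(4/3 − x), so u'(x) = 4/3 - 2*x.
u(x) = x·(4/3 − x) vanishes at x = 0 and x = 4/3, so u ∈ H^1_0(0, 4/3). Differentiate via the product rule and integrate the resulting polynomials term by term.
  ∫_0^4/3 u² dx = ∫_0^4/3 (x^4 - 8*x^3/3 + 16*x^2/9) dx. Term by term:
    ∫_0^4/3 x^4 dx = 1024/1215;  ∫_0^4/3 -8*x^3/3 dx = -512/243;  ∫_0^4/3 16*x^2/9 dx = 1024/729.
  Sum: 1024/1215 − 512/243 + 1024/729 = 512/3645.
  ∫_0^4/3 (u')² dx = ∫_0^4/3 (4*x^2 - 16*x/3 + 16/9) dx. Term by term:
    ∫_0^4/3 4*x^2 dx = 256/81;  ∫_0^4/3 -16*x/3 dx = -128/27;  ∫_0^4/3 16/9 dx = 64/27.
  Sum: 256/81 − 128/27 + 64/27 = 64/81.
∫_0^4/3 u² dx = 512/3645, so ||u||_L² = 16*sqrt(10)/135.
∫_0^4/3 (u')² dx = 64/81, so ||u'||_L² = 8/9.
Ratio ||u||_L² / ||u'||_L² = 2*sqrt(10)/15.
Sharp Poincaré constant on H^1_0(0, 4/3) is C_P = L/π = 4/(3*π), achieved by sin(3*π/4·x).
A polynomial bump cannot attain the sharp Poincaré constant (only the first sine eigenfunction does), so the ratio is strictly less than C_P, consistent with ||u||_L² ≤ C_P ||u'||_L².


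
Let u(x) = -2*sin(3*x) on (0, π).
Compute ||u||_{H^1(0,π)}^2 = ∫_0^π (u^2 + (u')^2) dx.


||u||_{H^1(0,π)}^2 = 20*π

u'(x) = -6*cos(3*x).
Expand u² and (u')² and integrate term by term on (0, π), using: for integers n ≥ 1, ∫_0^π sin²(nx) dx = ∫_0^π cos²(nx) dx = π/2; for n ≠ n', ∫_0^π sin(nx)sin(n'x) dx = ∫_0^π cos(nx)cos(n'x) dx = 0; and by product-to-sum, ∫_0^π sin(nx)cos(n'x) dx = ½∫_0^π [sin((n+n')x) + sin((n−n')x)] dx, which is 0 when n+n' is even and 2n/(n²−n'²) when n+n' is odd (it need not vanish on (0, π)).
  u² squared terms: (-2)²·∫sin(3x)² dx = 4·π/2 = 2*π.
  So ∫_0^π u² dx = 2*π.
  (u')² squared terms: (-6)²·∫cos(3x)² dx = 36·π/2 = 18*π.
  So ∫_0^π (u')² dx = 18*π.
||u||_{H^1}^2 = (2*π) + (18*π) = 20*π.


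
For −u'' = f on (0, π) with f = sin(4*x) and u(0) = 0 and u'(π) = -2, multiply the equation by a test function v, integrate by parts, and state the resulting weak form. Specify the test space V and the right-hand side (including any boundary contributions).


V = {v ∈ H^1(0, π) : v(0) = 0} (test functions vanish at x = 0 where u is specified); weak form: ∫_0^π u'v' dx = ∫_0^π (sin(4*x)) v dx − 2·v(π) for all v ∈ V.

Multiply both sides by a test function v and integrate from 0 to π:
  ∫_0^π −u''(x) v(x) dx = ∫_0^π f(x) v(x) dx.
Integrate the LHS by parts once:
  ∫_0^π −u'' v dx = −[u'(x) v(x)]_0^π + ∫_0^π u'(x) v'(x) dx.
Thus ∫_0^π u'(x) v'(x) dx = ∫_0^π f(x) v(x) dx + [u'(x) v(x)]_0^π.
Choose V so that boundary terms are either known or forced to vanish.
Mixed BC: u(0) = 0 (Dirichlet) and u'(π) = -2 (Neumann). Define V = {v ∈ H^1(0, π) : v(0) = 0}. Then [u' v]_0^π = u'(π)·v(π) − u'(0)·0 = − 2·v(π).
Weak formulation: find u (satisfying any essential BC) such that ∫_0^π u'(x) v'(x) dx = ∫_0^π f v dx − 2·v(π) for all v ∈ V (Dirichlet at 0 absorbed into V; Neumann datum at x = π contributes the boundary term).
Substituting f(x) = sin(4*x), the right-hand side is ∫_0^π (sin(4*x)) v dx − 2·v(π).


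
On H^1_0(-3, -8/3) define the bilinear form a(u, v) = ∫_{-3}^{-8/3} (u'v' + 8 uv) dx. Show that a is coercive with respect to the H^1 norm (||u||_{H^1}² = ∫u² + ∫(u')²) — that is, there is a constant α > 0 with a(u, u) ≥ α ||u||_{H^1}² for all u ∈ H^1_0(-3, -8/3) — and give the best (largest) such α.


α = 1

Coercivity of a(·,·) on H^1_0(-3, -8/3) means a(u, u) ≥ α ||u||_{H^1}² for every u ∈ H^1_0.
The interval has length L = 1/3, and Poincaré/coercivity depend only on L. Here a(u, u) = ∫(u')² + (8)·∫u².
Here c = 8 ≥ 1, so a(u,u) = ∫(u')² + c∫u² ≥ ∫(u')² + ∫u² = ||u||_{H^1}², i.e. α = 1 works. No larger α is possible: a(u,u) ≥ α||u||_{H^1}² means (1−α)∫(u')² ≥ (α−c)∫u², and for the modes u_n = sin(nπ(x−x₀)/L) (x₀ the left endpoint) one has ∫u_n²/∫(u_n')² = (L/(nπ))² → 0, so a(u_n,u_n)/||u_n||_{H^1}² → 1. Hence the optimal constant is α = 1.
Therefore α = 1.


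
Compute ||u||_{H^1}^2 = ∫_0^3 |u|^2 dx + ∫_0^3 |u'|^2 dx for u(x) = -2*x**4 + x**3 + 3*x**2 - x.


||u||_{H^1}^2 = 102765/7

The H^1 norm (squared) on an interval (0, L) is
  ||u||_{H^1}^2 = ∫_0^L u(x)^2 dx + ∫_0^L u'(x)^2 dx.
Compute u'(x) = -8*x**3 + 3*x**2 + 6*x - 1.
Then u(x)^2 = 4*x**8 - 4*x**7 - 11*x**6 + 10*x**5 + 7*x**4 - 6*x**3 + x**2 and u'(x)^2 = 64*x**6 - 48*x**5 - 87*x**4 + 52*x**3 + 30*x**2 - 12*x + 1.
Integrate each monomial from 0 to 3 using ∫_0^3 c·x^n dx = c·3^(n+1)/(n+1):
  ∫_0^3 u(x)^2 dx = ∫_0^3 (4*x^8 - 4*x^7 - 11*x^6 + 10*x^5 + 7*x^4 - 6*x^3 + x^2) dx. Term by term:
    ∫_0^3 4*x^8 dx = 8748;  ∫_0^3 -4*x^7 dx = -6561/2;  ∫_0^3 -11*x^6 dx = -24057/7;
    ∫_0^3 10*x^5 dx = 1215;  ∫_0^3 7*x^4 dx = 1701/5;  ∫_0^3 -6*x^3 dx = -243/2;
    ∫_0^3 x^2 dx = 9.
  Sum: 8748 − 6561/2 − 24057/7 + 1215 + 1701/5 − 243/2 + 9 = 121572/35.
  ∫_0^3 u'(x)^2 dx = ∫_0^3 (64*x^6 - 48*x^5 - 87*x^4 + 52*x^3 + 30*x^2 - 12*x + 1) dx. Term by term:
    ∫_0^3 64*x^6 dx = 139968/7;  ∫_0^3 -48*x^5 dx = -5832;  ∫_0^3 -87*x^4 dx = -21141/5;
    ∫_0^3 52*x^3 dx = 1053;  ∫_0^3 30*x^2 dx = 270;  ∫_0^3 -12*x dx = -54;
    ∫_0^3 1 dx = 3.
  Sum: 139968/7 − 5832 − 21141/5 + 1053 + 270 − 54 + 3 = 392253/35.
Adding: ||u||_{H^1}^2 = 121572/35 + 392253/35 = 102765/7.


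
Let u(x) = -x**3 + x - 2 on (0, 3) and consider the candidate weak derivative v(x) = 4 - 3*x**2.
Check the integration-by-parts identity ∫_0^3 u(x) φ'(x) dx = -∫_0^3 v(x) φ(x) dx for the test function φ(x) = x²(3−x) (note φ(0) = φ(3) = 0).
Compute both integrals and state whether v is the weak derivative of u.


LHS = 1323/20, RHS = 459/10. No, v is not the weak derivative of u.

u(x) = -x**3 + x - 2, classical derivative u'(x) = 1 - 3*x**2.
φ(x) = x²(3−x), so φ'(x) = 3*x*(2 - x).
Note φ(0) = φ(3) = 0, so the boundary term u·φ vanishes.
LHS = ∫_0^3 u(x) φ'(x) dx = ∫_0^3 (3*x^5 - 6*x^4 - 3*x^3 + 12*x^2 - 12*x) dx. Term by term:
  ∫_0^3 3*x^5 dx = 729/2;  ∫_0^3 -6*x^4 dx = -1458/5;  ∫_0^3 -3*x^3 dx = -243/4;
  ∫_0^3 12*x^2 dx = 108;  ∫_0^3 -12*x dx = -54.
Sum: 729/2 − 1458/5 − 243/4 + 108 − 54 = 1323/20.
So LHS = 1323/20.
∫_0^3 v(x) φ(x) dx = ∫_0^3 (3*x^5 - 9*x^4 - 4*x^3 + 12*x^2) dx. Term by term:
  ∫_0^3 3*x^5 dx = 729/2;  ∫_0^3 -9*x^4 dx = -2187/5;  ∫_0^3 -4*x^3 dx = -81;
  ∫_0^3 12*x^2 dx = 108.
Sum: 729/2 − 2187/5 − 81 + 108 = -459/10.
So RHS = -∫_0^3 v(x) φ(x) dx = 459/10.
LHS − RHS = 81/4 ≠ 0, so the identity fails.
(For a valid weak derivative the identity must hold for EVERY test function, in particular this one. The failure shows v is NOT the weak derivative of u.)
Correct weak derivative would be u'(x) = 1 - 3*x**2.


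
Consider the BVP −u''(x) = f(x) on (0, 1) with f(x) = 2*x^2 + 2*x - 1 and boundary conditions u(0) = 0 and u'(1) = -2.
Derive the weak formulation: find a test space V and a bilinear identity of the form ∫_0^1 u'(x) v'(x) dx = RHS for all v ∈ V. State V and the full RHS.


V = {v ∈ H^1(0, 1) : v(0) = 0} (test functions vanish at x = 0 where u is specified); weak form: ∫_0^1 u'v' dx = ∫_0^1 (2*x^2 + 2*x - 1) v dx − 2·v(1) for all v ∈ V.

Multiply both sides by a test function v and integrate from 0 to 1:
  ∫_0^1 −u''(x) v(x) dx = ∫_0^1 f(x) v(x) dx.
Integrate the LHS by parts once:
  ∫_0^1 −u'' v dx = −[u'(x) v(x)]_0^1 + ∫_0^1 u'(x) v'(x) dx.
Thus ∫_0^1 u'(x) v'(x) dx = ∫_0^1 f(x) v(x) dx + [u'(x) v(x)]_0^1.
Choose V so that boundary terms are either known or forced to vanish.
Mixed BC: u(0) = 0 (Dirichlet) and u'(1) = -2 (Neumann). Define V = {v ∈ H^1(0, 1) : v(0) = 0}. Then [u' v]_0^1 = u'(1)·v(1) − u'(0)·0 = − 2·v(1).
Weak formulation: find u (satisfying any essential BC) such that ∫_0^1 u'(x) v'(x) dx = ∫_0^1 f v dx − 2·v(1) for all v ∈ V (Dirichlet at 0 absorbed into V; Neumann datum at x = 1 contributes the boundary term).
Substituting f(x) = 2*x^2 + 2*x - 1, the right-hand side is ∫_0^1 (2*x^2 + 2*x - 1) v dx − 2·v(1).


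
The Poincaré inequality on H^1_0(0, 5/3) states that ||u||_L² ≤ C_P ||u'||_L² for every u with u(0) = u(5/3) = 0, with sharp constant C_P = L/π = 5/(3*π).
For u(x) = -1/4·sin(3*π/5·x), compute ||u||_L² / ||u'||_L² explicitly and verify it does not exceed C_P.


||u||_L² / ||u'||_L² = 5/(3*π) = C_P.

u(x) = -1/4·sin(3*π/5·x), so u'(x) = -3*π*cos(3*π*x/5)/20.
Writing u(x) = A·sin(kπx/L) with A = -1/4 and k = 1, use ∫_0^L sin²(kπx/L) dx = L/2 and ∫_0^L cos²(kπx/L) dx = L/2.
u² = 1/16·sin²(3*π/5·x) and (u')² = 9*π^2/400·cos²(3*π/5·x), and each of sin², cos² integrates to L/2 = 5/6 over (0, 5/3).
∫_0^5/3 u² dx = 5/96, so ||u||_L² = sqrt(30)/24.
∫_0^5/3 (u')² dx = 3*π^2/160, so ||u'||_L² = sqrt(30)*π/40.
Ratio ||u||_L² / ||u'||_L² = 5/(3*π).
Sharp Poincaré constant on H^1_0(0, 5/3) is C_P = L/π = 5/(3*π), achieved by sin(3*π/5·x).
This is the k = 1 eigenfunction (up to amplitude), so the ratio equals the sharp Poincaré constant exactly.


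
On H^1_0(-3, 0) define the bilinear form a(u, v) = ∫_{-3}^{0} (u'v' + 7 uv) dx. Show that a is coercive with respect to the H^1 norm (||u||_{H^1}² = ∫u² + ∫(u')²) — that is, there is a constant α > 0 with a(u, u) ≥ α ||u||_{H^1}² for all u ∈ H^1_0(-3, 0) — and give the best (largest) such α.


α = 1

Coercivity of a(·,·) on H^1_0(-3, 0) means a(u, u) ≥ α ||u||_{H^1}² for every u ∈ H^1_0.
The interval has length L = 3, and Poincaré/coercivity depend only on L. Here a(u, u) = ∫(u')² + (7)·∫u².
Here c = 7 ≥ 1, so a(u,u) = ∫(u')² + c∫u² ≥ ∫(u')² + ∫u² = ||u||_{H^1}², i.e. α = 1 works. No larger α is possible: a(u,u) ≥ α||u||_{H^1}² means (1−α)∫(u')² ≥ (α−c)∫u², and for the modes u_n = sin(nπ(x−x₀)/L) (x₀ the left endpoint) one has ∫u_n²/∫(u_n')² = (L/(nπ))² → 0, so a(u_n,u_n)/||u_n||_{H^1}² → 1. Hence the optimal constant is α = 1.
Therefore α = 1.


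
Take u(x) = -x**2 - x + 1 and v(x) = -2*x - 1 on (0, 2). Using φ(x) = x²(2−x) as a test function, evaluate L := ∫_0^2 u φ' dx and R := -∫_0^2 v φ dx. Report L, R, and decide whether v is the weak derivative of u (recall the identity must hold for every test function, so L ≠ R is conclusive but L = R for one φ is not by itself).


LHS = 68/15, RHS = 68/15. Yes, v = u' weakly.

u(x) = -x**2 - x + 1, classical derivative u'(x) = -2*x - 1.
φ(x) = x²(2−x), so φ'(x) = x*(4 - 3*x).
Note φ(0) = φ(2) = 0, so the boundary term u·φ vanishes.
LHS = ∫_0^2 u(x) φ'(x) dx = ∫_0^2 (3*x^4 - x^3 - 7*x^2 + 4*x) dx. Term by term:
  ∫_0^2 3*x^4 dx = 96/5;  ∫_0^2 -x^3 dx = -4;  ∫_0^2 -7*x^2 dx = -56/3;
  ∫_0^2 4*x dx = 8.
Sum: 96/5 − 4 − 56/3 + 8 = 68/15.
So LHS = 68/15.
∫_0^2 v(x) φ(x) dx = ∫_0^2 (2*x^4 - 3*x^3 - 2*x^2) dx. Term by term:
  ∫_0^2 2*x^4 dx = 64/5;  ∫_0^2 -3*x^3 dx = -12;  ∫_0^2 -2*x^2 dx = -16/3.
Sum: 64/5 − 12 − 16/3 = -68/15.
So RHS = -∫_0^2 v(x) φ(x) dx = 68/15.
LHS = RHS, so the identity holds for this test φ.
Moreover u is smooth here and v(x) = u'(x) = -2*x - 1 pointwise, so the identity holds for every test function. Hence v is the weak derivative of u.


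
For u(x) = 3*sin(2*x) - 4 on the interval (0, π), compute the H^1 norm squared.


||u||_{H^1(0,π)}^2 = 77*π/2

u'(x) = 6*cos(2*x).
Expand u² and (u')² and integrate term by term on (0, π), using: for integers n ≥ 1, ∫_0^π sin²(nx) dx = ∫_0^π cos²(nx) dx = π/2; for n ≠ n', ∫_0^π sin(nx)sin(n'x) dx = ∫_0^π cos(nx)cos(n'x) dx = 0; and by product-to-sum, ∫_0^π sin(nx)cos(n'x) dx = ½∫_0^π [sin((n+n')x) + sin((n−n')x)] dx, which is 0 when n+n' is even and 2n/(n²−n'²) when n+n' is odd (it need not vanish on (0, π)). For the constant mode: ∫_0^π 1 dx = π, ∫_0^π cos(nx) dx = 0, ∫_0^π sin(nx) dx = (1−(−1)^n)/n.
  u² squared terms: (-4)²·∫1 dx = 16·π = 16*π;  (3)²·∫sin(2x)² dx = 9·π/2 = 9*π/2.
  u² cross terms: 2·(-4)·(3)·∫1·sin(2x) dx = -24·(0) = 0.
  So ∫_0^π u² dx = 16*π + 9*π/2 + 0 = 41*π/2.
  (u')² squared terms: (6)²·∫cos(2x)² dx = 36·π/2 = 18*π.
  So ∫_0^π (u')² dx = 18*π.
||u||_{H^1}^2 = (41*π/2) + (18*π) = 77*π/2.


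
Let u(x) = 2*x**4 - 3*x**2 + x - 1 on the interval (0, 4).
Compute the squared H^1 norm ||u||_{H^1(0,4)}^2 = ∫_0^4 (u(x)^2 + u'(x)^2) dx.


||u||_{H^1}^2 = 70486088/315

The H^1 norm (squared) on an interval (0, L) is
  ||u||_{H^1}^2 = ∫_0^L u(x)^2 dx + ∫_0^L u'(x)^2 dx.
Compute u'(x) = 8*x**3 - 6*x + 1.
Then u(x)^2 = 4*x**8 - 12*x**6 + 4*x**5 + 5*x**4 - 6*x**3 + 7*x**2 - 2*x + 1 and u'(x)^2 = 64*x**6 - 96*x**4 + 16*x**3 + 36*x**2 - 12*x + 1.
Integrate each monomial from 0 to 4 using ∫_0^4 c·x^n dx = c·4^(n+1)/(n+1):
  ∫_0^4 u(x)^2 dx = ∫_0^4 (4*x^8 - 12*x^6 + 4*x^5 + 5*x^4 - 6*x^3 + 7*x^2 - 2*x + 1) dx. Term by term:
    ∫_0^4 4*x^8 dx = 1048576/9;  ∫_0^4 -12*x^6 dx = -196608/7;  ∫_0^4 4*x^5 dx = 8192/3;
    ∫_0^4 5*x^4 dx = 1024;  ∫_0^4 -6*x^3 dx = -384;  ∫_0^4 7*x^2 dx = 448/3;
    ∫_0^4 -2*x dx = -16;  ∫_0^4 1 dx = 4.
  Sum: 1048576/9 − 196608/7 + 8192/3 + 1024 − 384 + 448/3 − 16 + 4 = 5791564/63.
  ∫_0^4 u'(x)^2 dx = ∫_0^4 (64*x^6 - 96*x^4 + 16*x^3 + 36*x^2 - 12*x + 1) dx. Term by term:
    ∫_0^4 64*x^6 dx = 1048576/7;  ∫_0^4 -96*x^4 dx = -98304/5;  ∫_0^4 16*x^3 dx = 1024;
    ∫_0^4 36*x^2 dx = 768;  ∫_0^4 -12*x dx = -96;  ∫_0^4 1 dx = 4.
  Sum: 1048576/7 − 98304/5 + 1024 + 768 − 96 + 4 = 4614252/35.
Adding: ||u||_{H^1}^2 = 5791564/63 + 4614252/35 = 70486088/315.


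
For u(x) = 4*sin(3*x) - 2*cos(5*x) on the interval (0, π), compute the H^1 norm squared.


||u||_{H^1(0,π)}^2 = 132*π

u'(x) = 10*sin(5*x) + 12*cos(3*x).
Expand u² and (u')² and integrate term by term on (0, π), using: for integers n ≥ 1, ∫_0^π sin²(nx) dx = ∫_0^π cos²(nx) dx = π/2; for n ≠ n', ∫_0^π sin(nx)sin(n'x) dx = ∫_0^π cos(nx)cos(n'x) dx = 0; and by product-to-sum, ∫_0^π sin(nx)cos(n'x) dx = ½∫_0^π [sin((n+n')x) + sin((n−n')x)] dx, which is 0 when n+n' is even and 2n/(n²−n'²) when n+n' is odd (it need not vanish on (0, π)).
  u² squared terms: (-2)²·∫cos(5x)² dx = 4·π/2 = 2*π;  (4)²·∫sin(3x)² dx = 16·π/2 = 8*π.
  u² cross terms: 2·(-2)·(4)·∫cos(5x)·sin(3x) dx = -16·(0) = 0.
  So ∫_0^π u² dx = 2*π + 8*π + 0 = 10*π.
  (u')² squared terms: (10)²·∫sin(5x)² dx = 100·π/2 = 50*π;  (12)²·∫cos(3x)² dx = 144·π/2 = 72*π.
  (u')² cross terms: 2·(10)·(12)·∫sin(5x)·cos(3x) dx = 240·(0) = 0.
  So ∫_0^π (u')² dx = 50*π + 72*π + 0 = 122*π.
||u||_{H^1}^2 = (10*π) + (122*π) = 132*π.


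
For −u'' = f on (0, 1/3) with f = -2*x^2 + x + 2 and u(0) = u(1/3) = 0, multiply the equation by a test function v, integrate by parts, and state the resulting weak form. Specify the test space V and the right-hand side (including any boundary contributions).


V = H^1_0(0, 1/3) (so v(0) = v(1/3) = 0); weak form: ∫_0^1/3 u'v' dx = ∫_0^1/3 (-2*x^2 + x + 2) v dx for all v ∈ V.

Multiply both sides by a test function v and integrate from 0 to 1/3:
  ∫_0^1/3 −u''(x) v(x) dx = ∫_0^1/3 f(x) v(x) dx.
Integrate the LHS by parts once:
  ∫_0^1/3 −u'' v dx = −[u'(x) v(x)]_0^1/3 + ∫_0^1/3 u'(x) v'(x) dx.
Thus ∫_0^1/3 u'(x) v'(x) dx = ∫_0^1/3 f(x) v(x) dx + [u'(x) v(x)]_0^1/3.
Choose V so that boundary terms are either known or forced to vanish.
u is Dirichlet: u(0) = u(1/3) = 0. Let V = H^1_0(0, 1/3); then v(0) = v(1/3) = 0, and [u' v]_0^1/3 = 0.
Weak formulation: find u (satisfying any essential BC) such that ∫_0^1/3 u'(x) v'(x) dx = ∫_0^1/3 f v dx for all v ∈ V.
Substituting f(x) = -2*x^2 + x + 2, the right-hand side is ∫_0^1/3 (-2*x^2 + x + 2) v dx.


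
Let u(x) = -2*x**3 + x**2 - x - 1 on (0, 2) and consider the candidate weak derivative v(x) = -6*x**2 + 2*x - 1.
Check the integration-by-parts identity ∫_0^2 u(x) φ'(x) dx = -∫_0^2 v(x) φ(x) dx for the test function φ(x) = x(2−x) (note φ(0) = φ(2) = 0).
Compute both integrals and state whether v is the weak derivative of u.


LHS = 124/15, RHS = 124/15. Yes, v = u' weakly.

u(x) = -2*x**3 + x**2 - x - 1, classical derivative u'(x) = -6*x**2 + 2*x - 1.
φ(x) = x(2−x), so φ'(x) = 2 - 2*x.
Note φ(0) = φ(2) = 0, so the boundary term u·φ vanishes.
LHS = ∫_0^2 u(x) φ'(x) dx = ∫_0^2 (4*x^4 - 6*x^3 + 4*x^2 - 2) dx. Term by term:
  ∫_0^2 4*x^4 dx = 128/5;  ∫_0^2 -6*x^3 dx = -24;  ∫_0^2 4*x^2 dx = 32/3;
  ∫_0^2 -2 dx = -4.
Sum: 128/5 − 24 + 32/3 − 4 = 124/15.
So LHS = 124/15.
∫_0^2 v(x) φ(x) dx = ∫_0^2 (6*x^4 - 14*x^3 + 5*x^2 - 2*x) dx. Term by term:
  ∫_0^2 6*x^4 dx = 192/5;  ∫_0^2 -14*x^3 dx = -56;  ∫_0^2 5*x^2 dx = 40/3;
  ∫_0^2 -2*x dx = -4.
Sum: 192/5 − 56 + 40/3 − 4 = -124/15.
So RHS = -∫_0^2 v(x) φ(x) dx = 124/15.
LHS = RHS, so the identity holds for this test φ.
Moreover u is smooth here and v(x) = u'(x) = -6*x**2 + 2*x - 1 pointwise, so the identity holds for every test function. Hence v is the weak derivative of u.


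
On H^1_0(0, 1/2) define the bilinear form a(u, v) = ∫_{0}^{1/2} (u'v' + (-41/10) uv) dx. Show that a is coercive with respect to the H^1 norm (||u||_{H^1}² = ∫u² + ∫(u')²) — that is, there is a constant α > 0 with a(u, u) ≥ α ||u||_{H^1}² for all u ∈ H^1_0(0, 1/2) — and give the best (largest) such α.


α = (-41 + 40*π^2)/(10*(1 + 4*π^2))

Coercivity of a(·,·) on H^1_0(0, 1/2) means a(u, u) ≥ α ||u||_{H^1}² for every u ∈ H^1_0.
The interval has length L = 1/2, and Poincaré/coercivity depend only on L. Here a(u, u) = ∫(u')² + (-41/10)·∫u².
Here c = -41/10 < 0 with |c| < (π/L)² = 4*π^2, so coercivity still holds. The condition a(u,u) ≥ α||u||_{H^1}² reads (1−α)∫(u')² ≥ (α−c)∫u². Any admissible α is ≤ 1 (rapidly oscillating u have ∫u²/∫(u')² → 0), and α = 1 would force 0 ≥ (1−c)∫u², impossible since c < 1; so 1−α > 0. By the sharp Poincaré inequality on H^1_0 of an interval of length L, ∫(u')² ≥ (π/L)²∫u² with equality for the first sine mode sin(π(x−x₀)/L) (x₀ the left endpoint), so the inequality holds for all u iff (1−α)(π/L)² ≥ α − c, i.e. α ≤ ((π/L)² + c)/((π/L)² + 1) = (1 + c(L/π)²)/(1 + (L/π)²). (Direct route, valid since c ≤ 0: Poincaré gives c∫u² ≥ c(L/π)²∫(u')², so a(u,u) ≥ (1 + c(L/π)²)∫(u')², while ||u||_{H^1}² ≤ (1 + (L/π)²)∫(u')²; dividing yields the same α.) With (π/L)² = 4*π^2 and c = -41/10, the largest admissible constant is α = ((π/L)² + c)/((π/L)² + 1).
Simplifying, α = (-41 + 40*π^2)/(10*(1 + 4*π^2)).


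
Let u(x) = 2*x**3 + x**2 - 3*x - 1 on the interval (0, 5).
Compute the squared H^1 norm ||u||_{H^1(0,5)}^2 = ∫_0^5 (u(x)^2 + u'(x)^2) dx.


||u||_{H^1}^2 = 1005275/14

The H^1 norm (squared) on an interval (0, L) is
  ||u||_{H^1}^2 = ∫_0^L u(x)^2 dx + ∫_0^L u'(x)^2 dx.
Compute u'(x) = 6*x**2 + 2*x - 3.
Then u(x)^2 = 4*x**6 + 4*x**5 - 11*x**4 - 10*x**3 + 7*x**2 + 6*x + 1 and u'(x)^2 = 36*x**4 + 24*x**3 - 32*x**2 - 12*x + 9.
Integrate each monomial from 0 to 5 using ∫_0^5 c·x^n dx = c·5^(n+1)/(n+1):
  ∫_0^5 u(x)^2 dx = ∫_0^5 (4*x^6 + 4*x^5 - 11*x^4 - 10*x^3 + 7*x^2 + 6*x + 1) dx. Term by term:
    ∫_0^5 4*x^6 dx = 312500/7;  ∫_0^5 4*x^5 dx = 31250/3;  ∫_0^5 -11*x^4 dx = -6875;
    ∫_0^5 -10*x^3 dx = -3125/2;  ∫_0^5 7*x^2 dx = 875/3;  ∫_0^5 6*x dx = 75;
    ∫_0^5 1 dx = 5.
  Sum: 312500/7 + 31250/3 − 6875 − 3125/2 + 875/3 + 75 + 5 = 1973735/42.
  ∫_0^5 u'(x)^2 dx = ∫_0^5 (36*x^4 + 24*x^3 - 32*x^2 - 12*x + 9) dx. Term by term:
    ∫_0^5 36*x^4 dx = 22500;  ∫_0^5 24*x^3 dx = 3750;  ∫_0^5 -32*x^2 dx = -4000/3;
    ∫_0^5 -12*x dx = -150;  ∫_0^5 9 dx = 45.
  Sum: 22500 + 3750 − 4000/3 − 150 + 45 = 74435/3.
Adding: ||u||_{H^1}^2 = 1973735/42 + 74435/3 = 1005275/14.


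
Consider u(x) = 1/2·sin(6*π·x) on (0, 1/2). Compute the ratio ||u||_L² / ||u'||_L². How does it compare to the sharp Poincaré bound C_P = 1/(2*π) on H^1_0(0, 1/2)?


||u||_L² / ||u'||_L² = 1/(6*π) < C_P = 1/(2*π).

u(x) = 1/2·sin(6*π·x), so u'(x) = 3*π*cos(6*π*x).
Writing u(x) = A·sin(kπx/L) with A = 1/2 and k = 3, use ∫_0^L sin²(kπx/L) dx = L/2 and ∫_0^L cos²(kπx/L) dx = L/2.
u² = 1/4·sin²(6*π·x) and (u')² = 9*π^2·cos²(6*π·x), and each of sin², cos² integrates to L/2 = 1/4 over (0, 1/2).
∫_0^1/2 u² dx = 1/16, so ||u||_L² = 1/4.
∫_0^1/2 (u')² dx = 9*π^2/4, so ||u'||_L² = 3*π/2.
Ratio ||u||_L² / ||u'||_L² = 1/(6*π).
Sharp Poincaré constant on H^1_0(0, 1/2) is C_P = L/π = 1/(2*π), achieved by sin(2*π·x).
This is the k = 3 harmonic; the ratio L/(kπ) is strictly less than C_P = L/π, consistent with the sharp inequality ||u||_L² ≤ C_P ||u'||_L².


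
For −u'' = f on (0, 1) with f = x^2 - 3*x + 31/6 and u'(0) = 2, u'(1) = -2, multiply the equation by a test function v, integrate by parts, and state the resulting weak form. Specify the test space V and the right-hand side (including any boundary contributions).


V = H^1(0, 1) (v unrestricted at boundary; u is determined up to an additive constant); weak form: ∫_0^1 u'v' dx = ∫_0^1 (x^2 - 3*x + 31/6) v dx − 2·v(1) − 2·v(0) for all v ∈ V.

Multiply both sides by a test function v and integrate from 0 to 1:
  ∫_0^1 −u''(x) v(x) dx = ∫_0^1 f(x) v(x) dx.
Integrate the LHS by parts once:
  ∫_0^1 −u'' v dx = −[u'(x) v(x)]_0^1 + ∫_0^1 u'(x) v'(x) dx.
Thus ∫_0^1 u'(x) v'(x) dx = ∫_0^1 f(x) v(x) dx + [u'(x) v(x)]_0^1.
Choose V so that boundary terms are either known or forced to vanish.
u has inhomogeneous Neumann u'(0) = 2, u'(1) = -2. [u' v]_0^1 = (-2)·v(1) − (2)·v(0) = − 2·v(1) − 2·v(0). Take V = H^1(0, 1); boundary term becomes part of RHS.
Weak formulation: find u (satisfying any essential BC) such that ∫_0^1 u'(x) v'(x) dx = ∫_0^1 f v dx − 2·v(1) − 2·v(0) for all v ∈ V (Neumann data are natural BCs: they enter the RHS as boundary terms).
Substituting f(x) = x^2 - 3*x + 31/6, the right-hand side is ∫_0^1 (x^2 - 3*x + 31/6) v dx − 2·v(1) − 2·v(0).
Compatibility check (pure Neumann): taking v ≡ 1 ∈ V gives 0 = ∫_0^1 f dx + (-2) − (2), i.e. ∫_0^1 f dx must equal u'(0) − u'(1) = 4. Indeed ∫_0^1 (x^2 - 3*x + 31/6) dx = 4, so the data are compatible. The solution is then unique only up to an additive constant (fix it e.g. by requiring ∫_0^1 u dx = 0).


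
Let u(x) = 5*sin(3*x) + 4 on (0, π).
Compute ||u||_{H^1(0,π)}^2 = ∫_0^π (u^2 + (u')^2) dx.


||u||_{H^1(0,π)}^2 = 80/3 + 141*π

u'(x) = 15*cos(3*x).
Expand u² and (u')² and integrate term by term on (0, π), using: for integers n ≥ 1, ∫_0^π sin²(nx) dx = ∫_0^π cos²(nx) dx = π/2; for n ≠ n', ∫_0^π sin(nx)sin(n'x) dx = ∫_0^π cos(nx)cos(n'x) dx = 0; and by product-to-sum, ∫_0^π sin(nx)cos(n'x) dx = ½∫_0^π [sin((n+n')x) + sin((n−n')x)] dx, which is 0 when n+n' is even and 2n/(n²−n'²) when n+n' is odd (it need not vanish on (0, π)). For the constant mode: ∫_0^π 1 dx = π, ∫_0^π cos(nx) dx = 0, ∫_0^π sin(nx) dx = (1−(−1)^n)/n.
  u² squared terms: (4)²·∫1 dx = 16·π = 16*π;  (5)²·∫sin(3x)² dx = 25·π/2 = 25*π/2.
  u² cross terms: 2·(4)·(5)·∫1·sin(3x) dx = 40·(2/3) = 80/3.
  So ∫_0^π u² dx = 16*π + 25*π/2 + 80/3 = 80/3 + 57*π/2.
  (u')² squared terms: (15)²·∫cos(3x)² dx = 225·π/2 = 225*π/2.
  So ∫_0^π (u')² dx = 225*π/2.
||u||_{H^1}^2 = (80/3 + 57*π/2) + (225*π/2) = 80/3 + 141*π.


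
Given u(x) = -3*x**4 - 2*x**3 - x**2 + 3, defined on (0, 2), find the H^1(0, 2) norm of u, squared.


||u||_{H^1}^2 = 86702/15

The H^1 norm (squared) on an interval (0, L) is
  ||u||_{H^1}^2 = ∫_0^L u(x)^2 dx + ∫_0^L u'(x)^2 dx.
Compute u'(x) = -12*x**3 - 6*x**2 - 2*x.
Then u(x)^2 = 9*x**8 + 12*x**7 + 10*x**6 + 4*x**5 - 17*x**4 - 12*x**3 - 6*x**2 + 9 and u'(x)^2 = 144*x**6 + 144*x**5 + 84*x**4 + 24*x**3 + 4*x**2.
Integrate each monomial from 0 to 2 using ∫_0^2 c·x^n dx = c·2^(n+1)/(n+1):
  ∫_0^2 u(x)^2 dx = ∫_0^2 (9*x^8 + 12*x^7 + 10*x^6 + 4*x^5 - 17*x^4 - 12*x^3 - 6*x^2 + 9) dx. Term by term:
    ∫_0^2 9*x^8 dx = 512;  ∫_0^2 12*x^7 dx = 384;  ∫_0^2 10*x^6 dx = 1280/7;
    ∫_0^2 4*x^5 dx = 128/3;  ∫_0^2 -17*x^4 dx = -544/5;  ∫_0^2 -12*x^3 dx = -48;
    ∫_0^2 -6*x^2 dx = -16;  ∫_0^2 9 dx = 18.
  Sum: 512 + 384 + 1280/7 + 128/3 − 544/5 − 48 − 16 + 18 = 101506/105.
  ∫_0^2 u'(x)^2 dx = ∫_0^2 (144*x^6 + 144*x^5 + 84*x^4 + 24*x^3 + 4*x^2) dx. Term by term:
    ∫_0^2 144*x^6 dx = 18432/7;  ∫_0^2 144*x^5 dx = 1536;  ∫_0^2 84*x^4 dx = 2688/5;
    ∫_0^2 24*x^3 dx = 96;  ∫_0^2 4*x^2 dx = 32/3.
  Sum: 18432/7 + 1536 + 2688/5 + 96 + 32/3 = 505408/105.
Adding: ||u||_{H^1}^2 = 101506/105 + 505408/105 = 86702/15.


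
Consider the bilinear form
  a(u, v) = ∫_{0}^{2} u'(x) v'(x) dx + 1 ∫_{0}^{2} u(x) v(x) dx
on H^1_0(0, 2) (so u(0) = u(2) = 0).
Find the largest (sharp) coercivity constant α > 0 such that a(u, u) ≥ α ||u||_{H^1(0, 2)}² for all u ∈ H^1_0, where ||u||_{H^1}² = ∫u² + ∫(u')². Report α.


α = 1

Coercivity of a(·,·) on H^1_0(0, 2) means a(u, u) ≥ α ||u||_{H^1}² for every u ∈ H^1_0.
The interval has length L = 2, and Poincaré/coercivity depend only on L. Here a(u, u) = ∫(u')² + (1)·∫u².
Here c = 1 ≥ 1, so a(u,u) = ∫(u')² + c∫u² ≥ ∫(u')² + ∫u² = ||u||_{H^1}², i.e. α = 1 works. No larger α is possible: a(u,u) ≥ α||u||_{H^1}² means (1−α)∫(u')² ≥ (α−c)∫u², and for the modes u_n = sin(nπ(x−x₀)/L) (x₀ the left endpoint) one has ∫u_n²/∫(u_n')² = (L/(nπ))² → 0, so a(u_n,u_n)/||u_n||_{H^1}² → 1. Hence the optimal constant is α = 1.
Therefore α = 1.


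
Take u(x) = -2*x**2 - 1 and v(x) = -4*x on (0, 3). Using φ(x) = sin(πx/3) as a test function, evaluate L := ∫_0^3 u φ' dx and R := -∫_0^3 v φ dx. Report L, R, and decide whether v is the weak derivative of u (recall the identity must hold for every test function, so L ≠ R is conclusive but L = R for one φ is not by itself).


LHS = 36/π, RHS = 36/π. Yes, v = u' weakly.

u(x) = -2*x**2 - 1, classical derivative u'(x) = -4*x.
φ(x) = sin(πx/3), so φ'(x) = π*cos(π*x/3)/3.
Note φ(0) = φ(3) = 0, so the boundary term u·φ vanishes.
LHS = ∫_0^3 u(x) φ'(x) dx = ∫_0^3 (-2*π*x^2*cos(π*x/3)/3 - π*cos(π*x/3)/3) dx. Term by term:
  ∫_0^3 -π*cos(π*x/3)/3 dx = 0;  ∫_0^3 -2*π*x^2*cos(π*x/3)/3 dx = 36/π.
Sum: 0 + 36/π = 36/π.
So LHS = 36/π.
∫_0^3 v(x) φ(x) dx = ∫_0^3 (-4*x*sin(π*x/3)) dx. Term by term:
  ∫_0^3 -4*x*sin(π*x/3) dx = -36/π.
So RHS = -∫_0^3 v(x) φ(x) dx = 36/π.
LHS = RHS, so the identity holds for this test φ.
Moreover u is smooth here and v(x) = u'(x) = -4*x pointwise, so the identity holds for every test function. Hence v is the weak derivative of u.


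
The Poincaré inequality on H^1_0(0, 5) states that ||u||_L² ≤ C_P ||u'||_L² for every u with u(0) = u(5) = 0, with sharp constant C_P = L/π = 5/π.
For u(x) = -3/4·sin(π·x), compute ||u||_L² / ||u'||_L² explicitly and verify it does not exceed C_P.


||u||_L² / ||u'||_L² = 1/π < C_P = 5/π.

u(x) = -3/4·sin(π·x), so u'(x) = -3*π*cos(π*x)/4.
Writing u(x) = A·sin(kπx/L) with A = -3/4 and k = 5, use ∫_0^L sin²(kπx/L) dx = L/2 and ∫_0^L cos²(kπx/L) dx = L/2.
u² = 9/16·sin²(π·x) and (u')² = 9*π^2/16·cos²(π·x), and each of sin², cos² integrates to L/2 = 5/2 over (0, 5).
∫_0^5 u² dx = 45/32, so ||u||_L² = 3*sqrt(10)/8.
∫_0^5 (u')² dx = 45*π^2/32, so ||u'||_L² = 3*sqrt(10)*π/8.
Ratio ||u||_L² / ||u'||_L² = 1/π.
Sharp Poincaré constant on H^1_0(0, 5) is C_P = L/π = 5/π, achieved by sin(π/5·x).
This is the k = 5 harmonic; the ratio L/(kπ) is strictly less than C_P = L/π, consistent with the sharp inequality ||u||_L² ≤ C_P ||u'||_L².


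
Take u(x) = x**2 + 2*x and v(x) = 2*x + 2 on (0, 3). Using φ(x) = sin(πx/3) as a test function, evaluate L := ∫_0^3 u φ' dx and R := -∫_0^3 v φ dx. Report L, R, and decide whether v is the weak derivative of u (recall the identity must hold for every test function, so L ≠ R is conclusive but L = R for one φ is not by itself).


LHS = -30/π, RHS = -30/π. Yes, v = u' weakly.

u(x) = x**2 + 2*x, classical derivative u'(x) = 2*x + 2.
φ(x) = sin(πx/3), so φ'(x) = π*cos(π*x/3)/3.
Note φ(0) = φ(3) = 0, so the boundary term u·φ vanishes.
LHS = ∫_0^3 u(x) φ'(x) dx = ∫_0^3 (π*x^2*cos(π*x/3)/3 + 2*π*x*cos(π*x/3)/3) dx. Term by term:
  ∫_0^3 π*x^2*cos(π*x/3)/3 dx = -18/π;  ∫_0^3 2*π*x*cos(π*x/3)/3 dx = -12/π.
Sum: -18/π − 12/π = -30/π.
So LHS = -30/π.
∫_0^3 v(x) φ(x) dx = ∫_0^3 (2*x*sin(π*x/3) + 2*sin(π*x/3)) dx. Term by term:
  ∫_0^3 2*sin(π*x/3) dx = 12/π;  ∫_0^3 2*x*sin(π*x/3) dx = 18/π.
Sum: 12/π + 18/π = 30/π.
So RHS = -∫_0^3 v(x) φ(x) dx = -30/π.
LHS = RHS, so the identity holds for this test φ.
Moreover u is smooth here and v(x) = u'(x) = 2*x + 2 pointwise, so the identity holds for every test function. Hence v is the weak derivative of u.


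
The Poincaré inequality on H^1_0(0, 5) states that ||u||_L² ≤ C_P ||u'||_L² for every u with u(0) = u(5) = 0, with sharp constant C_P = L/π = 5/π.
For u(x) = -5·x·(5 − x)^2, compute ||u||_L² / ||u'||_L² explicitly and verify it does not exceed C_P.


||u||_L² / ||u'||_L² = 5*sqrt(14)/14 < C_P = 5/π.

u(x) = -5·x·(5 − x)^2, so u'(x) = 5*(5 - 3*x)*(x - 5).
u(x) = -5·x·(5 − x)^2 vanishes at x = 0 and x = 5, so u ∈ H^1_0(0, 5). Differentiate via the product rule and integrate the resulting polynomials term by term.
  ∫_0^5 u² dx = ∫_0^5 (25*x^6 - 500*x^5 + 3750*x^4 - 12500*x^3 + 15625*x^2) dx. Term by term:
    ∫_0^5 25*x^6 dx = 1953125/7;  ∫_0^5 -500*x^5 dx = -3906250/3;  ∫_0^5 3750*x^4 dx = 2343750;
    ∫_0^5 -12500*x^3 dx = -1953125;  ∫_0^5 15625*x^2 dx = 1953125/3.
  Sum: 1953125/7 − 3906250/3 + 2343750 − 1953125 + 1953125/3 = 390625/21.
  ∫_0^5 (u')² dx = ∫_0^5 (225*x^4 - 3000*x^3 + 13750*x^2 - 25000*x + 15625) dx. Term by term:
    ∫_0^5 225*x^4 dx = 140625;  ∫_0^5 -3000*x^3 dx = -468750;  ∫_0^5 13750*x^2 dx = 1718750/3;
    ∫_0^5 -25000*x dx = -312500;  ∫_0^5 15625 dx = 78125.
  Sum: 140625 − 468750 + 1718750/3 − 312500 + 78125 = 31250/3.
∫_0^5 u² dx = 390625/21, so ||u||_L² = 625*sqrt(21)/21.
∫_0^5 (u')² dx = 31250/3, so ||u'||_L² = 125*sqrt(6)/3.
Ratio ||u||_L² / ||u'||_L² = 5*sqrt(14)/14.
Sharp Poincaré constant on H^1_0(0, 5) is C_P = L/π = 5/π, achieved by sin(π/5·x).
A polynomial bump cannot attain the sharp Poincaré constant (only the first sine eigenfunction does), so the ratio is strictly less than C_P, consistent with ||u||_L² ≤ C_P ||u'||_L².


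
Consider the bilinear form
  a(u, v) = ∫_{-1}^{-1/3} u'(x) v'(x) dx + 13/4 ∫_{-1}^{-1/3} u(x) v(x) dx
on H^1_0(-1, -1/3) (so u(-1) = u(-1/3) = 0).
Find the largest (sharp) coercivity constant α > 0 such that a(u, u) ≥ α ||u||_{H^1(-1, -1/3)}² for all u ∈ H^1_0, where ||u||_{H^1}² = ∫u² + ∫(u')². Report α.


α = 1

Coercivity of a(·,·) on H^1_0(-1, -1/3) means a(u, u) ≥ α ||u||_{H^1}² for every u ∈ H^1_0.
The interval has length L = 2/3, and Poincaré/coercivity depend only on L. Here a(u, u) = ∫(u')² + (13/4)·∫u².
Here c = 13/4 ≥ 1, so a(u,u) = ∫(u')² + c∫u² ≥ ∫(u')² + ∫u² = ||u||_{H^1}², i.e. α = 1 works. No larger α is possible: a(u,u) ≥ α||u||_{H^1}² means (1−α)∫(u')² ≥ (α−c)∫u², and for the modes u_n = sin(nπ(x−x₀)/L) (x₀ the left endpoint) one has ∫u_n²/∫(u_n')² = (L/(nπ))² → 0, so a(u_n,u_n)/||u_n||_{H^1}² → 1. Hence the optimal constant is α = 1.
Therefore α = 1.


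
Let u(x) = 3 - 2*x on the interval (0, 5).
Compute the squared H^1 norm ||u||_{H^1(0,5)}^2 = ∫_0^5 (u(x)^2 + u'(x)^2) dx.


||u||_{H^1}^2 = 245/3

The H^1 norm (squared) on an interval (0, L) is
  ||u||_{H^1}^2 = ∫_0^L u(x)^2 dx + ∫_0^L u'(x)^2 dx.
Compute u'(x) = -2.
Then u(x)^2 = 4*x**2 - 12*x + 9 and u'(x)^2 = 4.
Integrate each monomial from 0 to 5 using ∫_0^5 c·x^n dx = c·5^(n+1)/(n+1):
  ∫_0^5 u(x)^2 dx = ∫_0^5 (4*x^2 - 12*x + 9) dx. Term by term:
    ∫_0^5 4*x^2 dx = 500/3;  ∫_0^5 -12*x dx = -150;  ∫_0^5 9 dx = 45.
  Sum: 500/3 − 150 + 45 = 185/3.
  ∫_0^5 u'(x)^2 dx = ∫_0^5 (4) dx. Term by term:
    ∫_0^5 4 dx = 20.
Adding: ||u||_{H^1}^2 = 185/3 + 20 = 245/3.


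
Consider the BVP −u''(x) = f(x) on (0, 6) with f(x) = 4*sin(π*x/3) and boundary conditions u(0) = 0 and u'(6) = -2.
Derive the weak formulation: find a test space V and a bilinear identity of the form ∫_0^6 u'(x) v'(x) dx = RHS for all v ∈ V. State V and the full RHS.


V = {v ∈ H^1(0, 6) : v(0) = 0} (test functions vanish at x = 0 where u is specified); weak form: ∫_0^6 u'v' dx = ∫_0^6 (4*sin(π*x/3)) v dx − 2·v(6) for all v ∈ V.

Multiply both sides by a test function v and integrate from 0 to 6:
  ∫_0^6 −u''(x) v(x) dx = ∫_0^6 f(x) v(x) dx.
Integrate the LHS by parts once:
  ∫_0^6 −u'' v dx = −[u'(x) v(x)]_0^6 + ∫_0^6 u'(x) v'(x) dx.
Thus ∫_0^6 u'(x) v'(x) dx = ∫_0^6 f(x) v(x) dx + [u'(x) v(x)]_0^6.
Choose V so that boundary terms are either known or forced to vanish.
Mixed BC: u(0) = 0 (Dirichlet) and u'(6) = -2 (Neumann). Define V = {v ∈ H^1(0, 6) : v(0) = 0}. Then [u' v]_0^6 = u'(6)·v(6) − u'(0)·0 = − 2·v(6).
Weak formulation: find u (satisfying any essential BC) such that ∫_0^6 u'(x) v'(x) dx = ∫_0^6 f v dx − 2·v(6) for all v ∈ V (Dirichlet at 0 absorbed into V; Neumann datum at x = 6 contributes the boundary term).
Substituting f(x) = 4*sin(π*x/3), the right-hand side is ∫_0^6 (4*sin(π*x/3)) v dx − 2·v(6).


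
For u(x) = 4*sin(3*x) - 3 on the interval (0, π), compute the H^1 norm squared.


||u||_{H^1(0,π)}^2 = -16 + 89*π

u'(x) = 12*cos(3*x).
Expand u² and (u')² and integrate term by term on (0, π), using: for integers n ≥ 1, ∫_0^π sin²(nx) dx = ∫_0^π cos²(nx) dx = π/2; for n ≠ n', ∫_0^π sin(nx)sin(n'x) dx = ∫_0^π cos(nx)cos(n'x) dx = 0; and by product-to-sum, ∫_0^π sin(nx)cos(n'x) dx = ½∫_0^π [sin((n+n')x) + sin((n−n')x)] dx, which is 0 when n+n' is even and 2n/(n²−n'²) when n+n' is odd (it need not vanish on (0, π)). For the constant mode: ∫_0^π 1 dx = π, ∫_0^π cos(nx) dx = 0, ∫_0^π sin(nx) dx = (1−(−1)^n)/n.
  u² squared terms: (-3)²·∫1 dx = 9·π = 9*π;  (4)²·∫sin(3x)² dx = 16·π/2 = 8*π.
  u² cross terms: 2·(-3)·(4)·∫1·sin(3x) dx = -24·(2/3) = -16.
  So ∫_0^π u² dx = 9*π + 8*π − 16 = -16 + 17*π.
  (u')² squared terms: (12)²·∫cos(3x)² dx = 144·π/2 = 72*π.
  So ∫_0^π (u')² dx = 72*π.
||u||_{H^1}^2 = (-16 + 17*π) + (72*π) = -16 + 89*π.


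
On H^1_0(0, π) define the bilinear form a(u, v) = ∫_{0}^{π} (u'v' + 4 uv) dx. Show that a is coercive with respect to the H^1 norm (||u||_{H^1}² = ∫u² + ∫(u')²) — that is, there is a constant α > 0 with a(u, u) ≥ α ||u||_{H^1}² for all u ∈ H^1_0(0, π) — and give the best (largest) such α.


α = 1

Coercivity of a(·,·) on H^1_0(0, π) means a(u, u) ≥ α ||u||_{H^1}² for every u ∈ H^1_0.
The interval has length L = π, and Poincaré/coercivity depend only on L. Here a(u, u) = ∫(u')² + (4)·∫u².
Here c = 4 ≥ 1, so a(u,u) = ∫(u')² + c∫u² ≥ ∫(u')² + ∫u² = ||u||_{H^1}², i.e. α = 1 works. No larger α is possible: a(u,u) ≥ α||u||_{H^1}² means (1−α)∫(u')² ≥ (α−c)∫u², and for the modes u_n = sin(nπ(x−x₀)/L) (x₀ the left endpoint) one has ∫u_n²/∫(u_n')² = (L/(nπ))² → 0, so a(u_n,u_n)/||u_n||_{H^1}² → 1. Hence the optimal constant is α = 1.
Therefore α = 1.


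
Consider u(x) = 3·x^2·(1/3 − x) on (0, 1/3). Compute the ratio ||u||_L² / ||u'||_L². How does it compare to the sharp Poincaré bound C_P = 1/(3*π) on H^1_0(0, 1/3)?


||u||_L² / ||u'||_L² = sqrt(14)/42 < C_P = 1/(3*π).

u(x) = 3·x^2·(1/3 − x), so u'(x) = x*(2 - 9*x).
u(x) = 3·x^2·(1/3 − x) vanishes at x = 0 and x = 1/3, so u ∈ H^1_0(0, 1/3). Differentiate via the product rule and integrate the resulting polynomials term by term.
  ∫_0^1/3 u² dx = ∫_0^1/3 (9*x^6 - 6*x^5 + x^4) dx. Term by term:
    ∫_0^1/3 9*x^6 dx = 1/1701;  ∫_0^1/3 -6*x^5 dx = -1/729;  ∫_0^1/3 x^4 dx = 1/1215.
  Sum: 1/1701 − 1/729 + 1/1215 = 1/25515.
  ∫_0^1/3 (u')² dx = ∫_0^1/3 (81*x^4 - 36*x^3 + 4*x^2) dx. Term by term:
    ∫_0^1/3 81*x^4 dx = 1/15;  ∫_0^1/3 -36*x^3 dx = -1/9;  ∫_0^1/3 4*x^2 dx = 4/81.
  Sum: 1/15 − 1/9 + 4/81 = 2/405.
∫_0^1/3 u² dx = 1/25515, so ||u||_L² = sqrt(35)/945.
∫_0^1/3 (u')² dx = 2/405, so ||u'||_L² = sqrt(10)/45.
Ratio ||u||_L² / ||u'||_L² = sqrt(14)/42.
Sharp Poincaré constant on H^1_0(0, 1/3) is C_P = L/π = 1/(3*π), achieved by sin(3*π·x).
A polynomial bump cannot attain the sharp Poincaré constant (only the first sine eigenfunction does), so the ratio is strictly less than C_P, consistent with ||u||_L² ≤ C_P ||u'||_L².


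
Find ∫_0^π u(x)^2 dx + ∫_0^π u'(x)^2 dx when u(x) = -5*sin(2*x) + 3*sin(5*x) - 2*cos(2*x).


||u||_{H^1(0,π)}^2 = -200/7 + 379*π/2

u'(x) = 4*sin(2*x) - 10*cos(2*x) + 15*cos(5*x).
Expand u² and (u')² and integrate term by term on (0, π), using: for integers n ≥ 1, ∫_0^π sin²(nx) dx = ∫_0^π cos²(nx) dx = π/2; for n ≠ n', ∫_0^π sin(nx)sin(n'x) dx = ∫_0^π cos(nx)cos(n'x) dx = 0; and by product-to-sum, ∫_0^π sin(nx)cos(n'x) dx = ½∫_0^π [sin((n+n')x) + sin((n−n')x)] dx, which is 0 when n+n' is even and 2n/(n²−n'²) when n+n' is odd (it need not vanish on (0, π)).
  u² squared terms: (-5)²·∫sin(2x)² dx = 25·π/2 = 25*π/2;  (-2)²·∫cos(2x)² dx = 4·π/2 = 2*π;  (3)²·∫sin(5x)² dx = 9·π/2 = 9*π/2.
  u² cross terms: 2·(-5)·(-2)·∫sin(2x)·cos(2x) dx = 20·(0) = 0;  2·(-5)·(3)·∫sin(2x)·sin(5x) dx = -30·(0) = 0;  2·(-2)·(3)·∫cos(2x)·sin(5x) dx = -12·(10/21) = -40/7.
  So ∫_0^π u² dx = 25*π/2 + 2*π + 9*π/2 + 0 + 0 − 40/7 = -40/7 + 19*π.
  (u')² squared terms: (-10)²·∫cos(2x)² dx = 100·π/2 = 50*π;  (4)²·∫sin(2x)² dx = 16·π/2 = 8*π;  (15)²·∫cos(5x)² dx = 225·π/2 = 225*π/2.
  (u')² cross terms: 2·(-10)·(4)·∫cos(2x)·sin(2x) dx = -80·(0) = 0;  2·(-10)·(15)·∫cos(2x)·cos(5x) dx = -300·(0) = 0;  2·(4)·(15)·∫sin(2x)·cos(5x) dx = 120·(-4/21) = -160/7.
  So ∫_0^π (u')² dx = 50*π + 8*π + 225*π/2 + 0 + 0 − 160/7 = -160/7 + 341*π/2.
||u||_{H^1}^2 = (-40/7 + 19*π) + (-160/7 + 341*π/2) = -200/7 + 379*π/2.


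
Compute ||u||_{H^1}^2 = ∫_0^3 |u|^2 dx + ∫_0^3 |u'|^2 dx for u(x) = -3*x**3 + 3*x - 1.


||u||_{H^1}^2 = 391521/70

The H^1 norm (squared) on an interval (0, L) is
  ||u||_{H^1}^2 = ∫_0^L u(x)^2 dx + ∫_0^L u'(x)^2 dx.
Compute u'(x) = 3 - 9*x**2.
Then u(x)^2 = 9*x**6 - 18*x**4 + 6*x**3 + 9*x**2 - 6*x + 1 and u'(x)^2 = 81*x**4 - 54*x**2 + 9.
Integrate each monomial from 0 to 3 using ∫_0^3 c·x^n dx = c·3^(n+1)/(n+1):
  ∫_0^3 u(x)^2 dx = ∫_0^3 (9*x^6 - 18*x^4 + 6*x^3 + 9*x^2 - 6*x + 1) dx. Term by term:
    ∫_0^3 9*x^6 dx = 19683/7;  ∫_0^3 -18*x^4 dx = -4374/5;  ∫_0^3 6*x^3 dx = 243/2;
    ∫_0^3 9*x^2 dx = 81;  ∫_0^3 -6*x dx = -27;  ∫_0^3 1 dx = 3.
  Sum: 19683/7 − 4374/5 + 243/2 + 81 − 27 + 3 = 148089/70.
  ∫_0^3 u'(x)^2 dx = ∫_0^3 (81*x^4 - 54*x^2 + 9) dx. Term by term:
    ∫_0^3 81*x^4 dx = 19683/5;  ∫_0^3 -54*x^2 dx = -486;  ∫_0^3 9 dx = 27.
  Sum: 19683/5 − 486 + 27 = 17388/5.
Adding: ||u||_{H^1}^2 = 148089/70 + 17388/5 = 391521/70.


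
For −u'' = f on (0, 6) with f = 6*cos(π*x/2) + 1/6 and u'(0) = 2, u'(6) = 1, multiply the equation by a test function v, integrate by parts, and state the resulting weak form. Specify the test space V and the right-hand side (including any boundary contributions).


V = H^1(0, 6) (v unrestricted at boundary; u is determined up to an additive constant); weak form: ∫_0^6 u'v' dx = ∫_0^6 (6*cos(π*x/2) + 1/6) v dx + v(6) − 2·v(0) for all v ∈ V.

Multiply both sides by a test function v and integrate from 0 to 6:
  ∫_0^6 −u''(x) v(x) dx = ∫_0^6 f(x) v(x) dx.
Integrate the LHS by parts once:
  ∫_0^6 −u'' v dx = −[u'(x) v(x)]_0^6 + ∫_0^6 u'(x) v'(x) dx.
Thus ∫_0^6 u'(x) v'(x) dx = ∫_0^6 f(x) v(x) dx + [u'(x) v(x)]_0^6.
Choose V so that boundary terms are either known or forced to vanish.
u has inhomogeneous Neumann u'(0) = 2, u'(6) = 1. [u' v]_0^6 = (1)·v(6) − (2)·v(0) = v(6) − 2·v(0). Take V = H^1(0, 6); boundary term becomes part of RHS.
Weak formulation: find u (satisfying any essential BC) such that ∫_0^6 u'(x) v'(x) dx = ∫_0^6 f v dx + v(6) − 2·v(0) for all v ∈ V (Neumann data are natural BCs: they enter the RHS as boundary terms).
Substituting f(x) = 6*cos(π*x/2) + 1/6, the right-hand side is ∫_0^6 (6*cos(π*x/2) + 1/6) v dx + v(6) − 2·v(0).
Compatibility check (pure Neumann): taking v ≡ 1 ∈ V gives 0 = ∫_0^6 f dx + (1) − (2), i.e. ∫_0^6 f dx must equal u'(0) − u'(6) = 1. Indeed ∫_0^6 (6*cos(π*x/2) + 1/6) dx = 1, so the data are compatible. The solution is then unique only up to an additive constant (fix it e.g. by requiring ∫_0^6 u dx = 0).
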